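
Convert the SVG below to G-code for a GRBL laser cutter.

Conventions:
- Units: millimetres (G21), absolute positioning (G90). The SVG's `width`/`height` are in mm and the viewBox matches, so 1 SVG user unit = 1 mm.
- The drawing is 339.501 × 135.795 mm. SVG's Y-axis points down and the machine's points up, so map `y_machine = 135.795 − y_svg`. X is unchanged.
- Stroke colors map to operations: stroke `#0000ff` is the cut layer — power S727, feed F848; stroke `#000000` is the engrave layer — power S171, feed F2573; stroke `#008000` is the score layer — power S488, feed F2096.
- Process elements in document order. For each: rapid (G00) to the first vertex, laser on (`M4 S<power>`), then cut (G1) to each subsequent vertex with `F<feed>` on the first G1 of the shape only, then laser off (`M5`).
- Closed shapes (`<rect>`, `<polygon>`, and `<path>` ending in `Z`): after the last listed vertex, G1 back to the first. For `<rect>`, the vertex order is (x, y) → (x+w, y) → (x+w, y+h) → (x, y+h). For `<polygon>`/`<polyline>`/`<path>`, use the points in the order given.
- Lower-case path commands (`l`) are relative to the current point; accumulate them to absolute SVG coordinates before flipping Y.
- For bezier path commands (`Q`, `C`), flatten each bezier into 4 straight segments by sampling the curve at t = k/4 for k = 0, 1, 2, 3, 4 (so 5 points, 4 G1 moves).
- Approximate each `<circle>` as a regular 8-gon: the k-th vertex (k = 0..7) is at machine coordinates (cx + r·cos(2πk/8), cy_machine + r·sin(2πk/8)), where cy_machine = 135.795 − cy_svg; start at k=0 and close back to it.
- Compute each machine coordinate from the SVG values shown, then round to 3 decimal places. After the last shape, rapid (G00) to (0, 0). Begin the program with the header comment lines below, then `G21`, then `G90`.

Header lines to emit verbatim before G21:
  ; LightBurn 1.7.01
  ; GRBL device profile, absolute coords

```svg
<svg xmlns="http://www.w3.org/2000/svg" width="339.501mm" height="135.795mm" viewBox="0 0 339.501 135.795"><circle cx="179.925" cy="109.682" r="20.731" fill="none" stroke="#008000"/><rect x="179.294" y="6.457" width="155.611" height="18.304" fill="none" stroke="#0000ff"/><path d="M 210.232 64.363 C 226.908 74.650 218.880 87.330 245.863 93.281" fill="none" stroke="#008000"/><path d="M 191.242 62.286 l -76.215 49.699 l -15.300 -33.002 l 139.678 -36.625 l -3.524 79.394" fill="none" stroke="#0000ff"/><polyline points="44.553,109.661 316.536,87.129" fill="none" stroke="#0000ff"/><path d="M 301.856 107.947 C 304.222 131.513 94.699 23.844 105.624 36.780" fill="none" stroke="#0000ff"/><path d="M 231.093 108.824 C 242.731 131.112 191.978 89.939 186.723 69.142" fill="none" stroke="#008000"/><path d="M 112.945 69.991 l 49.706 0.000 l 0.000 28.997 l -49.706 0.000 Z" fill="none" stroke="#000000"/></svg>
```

; LightBurn 1.7.01
; GRBL device profile, absolute coords
G21
G90
G00 X200.656 Y26.113
M4 S488
G1 X194.584 Y40.772 F2096
G1 X179.925 Y46.844
G1 X165.266 Y40.772
G1 X159.194 Y26.113
G1 X165.266 Y11.454
G1 X179.925 Y5.382
G1 X194.584 Y11.454
G1 X200.656 Y26.113
M5
G00 X179.294 Y129.338
M4 S727
G1 X334.905 Y129.338 F848
G1 X334.905 Y111.034
G1 X179.294 Y111.034
G1 X179.294 Y129.338
M5
G00 X210.232 Y71.432
M4 S488
G1 X219.040 Y63.411 F2096
G1 X224.182 Y55.347
G1 X231.257 Y48.096
G1 X245.863 Y42.514
M5
G00 X191.242 Y73.509
M4 S727
G1 X115.027 Y23.810 F848
G1 X99.727 Y56.812
G1 X239.405 Y93.437
G1 X235.881 Y14.043
M5
G00 X44.553 Y26.134
M4 S727
G1 X316.536 Y48.666 F848
M5
G00 X301.856 Y27.848
M4 S727
G1 X270.657 Y30.845 F848
G1 X200.530 Y59.445
G1 X132.009 Y90.039
G1 X105.624 Y99.015
M5
G00 X231.093 Y26.971
M4 S488
G1 X229.809 Y20.844 F2096
G1 X215.243 Y30.655
G1 X197.509 Y48.545
G1 X186.723 Y66.653
M5
G00 X112.945 Y65.804
M4 S171
G1 X162.651 Y65.804 F2573
G1 X162.651 Y36.807
G1 X112.945 Y36.807
G1 X112.945 Y65.804
M5
G00 X0.000 Y0.000

1 u = 1 mm; y_m = 135.795 − y.

[1] `<circle>` circle, #008000→score S488 F2096: (200.656,26.113) → (194.584,40.772) → (179.925,46.844) → (165.266,40.772) → (159.194,26.113) → (165.266,11.454) → (179.925,5.382) → (194.584,11.454) → (200.656,26.113) (closed)

[2] `<rect>` rectangle, #0000ff→cut S727 F848: (179.294,129.338) → (334.905,129.338) → (334.905,111.034) → (179.294,111.034) → (179.294,129.338) (closed)

[3] `<path>` cubic bezier, #008000→score S488 F2096: (210.232,71.432) → (219.040,63.411) → (224.182,55.347) → (231.257,48.096) → (245.863,42.514)

[4] `<path>` open polyline, #0000ff→cut S727 F848: (191.242,73.509) → (115.027,23.810) → (99.727,56.812) → (239.405,93.437) → (235.881,14.043)

[5] `<polyline>` line segment, #0000ff→cut S727 F848: (44.553,26.134) → (316.536,48.666)

[6] `<path>` cubic bezier, #0000ff→cut S727 F848: (301.856,27.848) → (270.657,30.845) → (200.530,59.445) → (132.009,90.039) → (105.624,99.015)

[7] `<path>` cubic bezier, #008000→score S488 F2096: (231.093,26.971) → (229.809,20.844) → (215.243,30.655) → (197.509,48.545) → (186.723,66.653)

[8] `<path>` rectangle, #000000→engrave S171 F2573: (112.945,65.804) → (162.651,65.804) → (162.651,36.807) → (112.945,36.807) → (112.945,65.804) (closed)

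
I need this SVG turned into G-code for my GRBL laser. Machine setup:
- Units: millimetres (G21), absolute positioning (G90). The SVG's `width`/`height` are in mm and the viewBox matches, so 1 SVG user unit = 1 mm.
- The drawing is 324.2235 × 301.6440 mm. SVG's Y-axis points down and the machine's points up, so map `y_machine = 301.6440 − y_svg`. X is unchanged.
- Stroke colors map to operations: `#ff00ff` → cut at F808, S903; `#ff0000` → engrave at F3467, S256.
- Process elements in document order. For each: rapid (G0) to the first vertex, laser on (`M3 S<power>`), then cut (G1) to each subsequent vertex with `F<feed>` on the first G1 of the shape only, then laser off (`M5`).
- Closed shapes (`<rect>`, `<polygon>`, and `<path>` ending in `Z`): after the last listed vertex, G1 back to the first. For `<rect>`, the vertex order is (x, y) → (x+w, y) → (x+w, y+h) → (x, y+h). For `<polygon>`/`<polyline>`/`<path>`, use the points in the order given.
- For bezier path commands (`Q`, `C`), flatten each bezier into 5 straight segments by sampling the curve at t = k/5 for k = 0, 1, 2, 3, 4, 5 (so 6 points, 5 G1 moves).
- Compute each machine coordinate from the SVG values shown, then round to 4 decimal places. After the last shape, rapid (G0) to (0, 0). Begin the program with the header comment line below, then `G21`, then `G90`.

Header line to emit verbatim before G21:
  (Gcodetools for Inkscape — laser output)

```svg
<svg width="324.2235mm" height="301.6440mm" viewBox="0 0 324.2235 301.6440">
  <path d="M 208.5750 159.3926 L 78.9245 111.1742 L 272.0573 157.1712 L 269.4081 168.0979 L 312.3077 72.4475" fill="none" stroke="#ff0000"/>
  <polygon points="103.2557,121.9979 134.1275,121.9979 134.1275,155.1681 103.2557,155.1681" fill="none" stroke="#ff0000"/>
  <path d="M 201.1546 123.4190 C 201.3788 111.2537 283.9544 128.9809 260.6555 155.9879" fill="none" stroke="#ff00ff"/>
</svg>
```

(Gcodetools for Inkscape — laser output)
G21
G90
G0 X208.5750 Y142.2514
M3 S256
G1 X78.9245 Y190.4698 F3467
G1 X272.0573 Y144.4728
G1 X269.4081 Y133.5461
G1 X312.3077 Y229.1965
M5
G0 X103.2557 Y179.6461
M3 S256
G1 X134.1275 Y179.6461 F3467
G1 X134.1275 Y146.4759
G1 X103.2557 Y146.4759
G1 X103.2557 Y179.6461
M5
G0 X201.1546 Y178.2250
M3 S903
G1 X209.6655 Y182.1020 F808
G1 X228.9059 Y179.7942
G1 X249.8409 Y172.2910
G1 X263.4357 Y160.5818
G1 X260.6555 Y145.6561
M5
G0 X0.0000 Y0.0000

viewBox `0 0 324.2235 301.6440` with mm width/height → 1 unit = 1 mm. Flip: y_m = 301.6440 − y_svg.

**Shape 1** — `<path>` open polyline, stroke `#ff0000` → engrave (S256, F3467). Machine vertices: (208.5750,142.2514) → (78.9245,190.4698) → (272.0573,144.4728) → (269.4081,133.5461) → (312.3077,229.1965). Open path.

**Shape 2** — `<polygon>` rectangle, stroke `#ff0000` → engrave (S256, F3467). Machine vertices: (103.2557,179.6461) → (134.1275,179.6461) → (134.1275,146.4759) → (103.2557,146.4759) → (103.2557,179.6461). Closed: final G1 returns to the first vertex.

**Shape 3** — `<path>` cubic bezier, stroke `#ff00ff` → cut (S903, F808). Control points (SVG): P0=(201.1546,123.4190), P1=(201.3788,111.2537), P2=(283.9544,128.9809), P3=(260.6555,155.9879); sampled at t=k/5. Machine vertices: (201.1546,178.2250) → (209.6655,182.1020) → (228.9059,179.7942) → (249.8409,172.2910) → (263.4357,160.5818) → (260.6555,145.6561). Open path.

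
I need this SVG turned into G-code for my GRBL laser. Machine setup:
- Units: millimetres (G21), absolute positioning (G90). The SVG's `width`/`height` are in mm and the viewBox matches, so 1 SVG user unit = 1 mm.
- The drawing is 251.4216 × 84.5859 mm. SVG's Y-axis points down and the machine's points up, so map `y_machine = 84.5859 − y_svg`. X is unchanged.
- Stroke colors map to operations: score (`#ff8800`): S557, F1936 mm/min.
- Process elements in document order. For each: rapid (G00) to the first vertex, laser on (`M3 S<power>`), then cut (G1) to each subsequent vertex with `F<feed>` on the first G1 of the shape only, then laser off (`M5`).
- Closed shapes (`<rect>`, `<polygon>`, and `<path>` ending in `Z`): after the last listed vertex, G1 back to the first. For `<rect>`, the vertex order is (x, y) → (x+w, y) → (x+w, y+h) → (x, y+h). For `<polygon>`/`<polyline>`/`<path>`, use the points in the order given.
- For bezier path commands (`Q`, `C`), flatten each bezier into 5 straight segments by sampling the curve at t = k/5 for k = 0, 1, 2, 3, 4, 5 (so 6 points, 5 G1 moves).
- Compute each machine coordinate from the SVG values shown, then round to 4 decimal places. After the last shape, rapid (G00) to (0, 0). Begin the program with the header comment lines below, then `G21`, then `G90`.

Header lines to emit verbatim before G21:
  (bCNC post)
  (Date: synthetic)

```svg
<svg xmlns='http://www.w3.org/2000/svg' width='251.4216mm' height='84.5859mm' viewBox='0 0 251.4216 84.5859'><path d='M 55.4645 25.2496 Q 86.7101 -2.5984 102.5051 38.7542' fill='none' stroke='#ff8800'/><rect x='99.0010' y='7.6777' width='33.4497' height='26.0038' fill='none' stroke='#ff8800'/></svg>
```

(bCNC post)
(Date: synthetic)
G21
G90
G00 X55.4645 Y59.3363
M3 S557
G1 X67.3447 Y67.7075 F1936
G1 X77.9889 Y70.5426
G1 X87.3970 Y67.8417
G1 X95.5691 Y59.6047
G1 X102.5051 Y45.8317
M5
G00 X99.0010 Y76.9082
M3 S557
G1 X132.4507 Y76.9082 F1936
G1 X132.4507 Y50.9044
G1 X99.0010 Y50.9044
G1 X99.0010 Y76.9082
M5
G00 X0.0000 Y0.0000

Since the viewBox matches the mm dimensions, user units are millimetres directly. The only transform is the Y-flip y_m = 84.5859 − y_svg.

Shape 1 is a quadratic bezier drawn with `<path>`. Its stroke #ff8800 means score at S557, F1936. After flipping Y the toolpath is (55.4645,59.3363) → (67.3447,67.7075) → (77.9889,70.5426) → (87.3970,67.8417) → (95.5691,59.6047) → (102.5051,45.8317).

Shape 2 is a rectangle drawn with `<rect>`. Its stroke #ff8800 means score at S557, F1936. After flipping Y the toolpath is (99.0010,76.9082) → (132.4507,76.9082) → (132.4507,50.9044) → (99.0010,50.9044) → (99.0010,76.9082), returning to the start.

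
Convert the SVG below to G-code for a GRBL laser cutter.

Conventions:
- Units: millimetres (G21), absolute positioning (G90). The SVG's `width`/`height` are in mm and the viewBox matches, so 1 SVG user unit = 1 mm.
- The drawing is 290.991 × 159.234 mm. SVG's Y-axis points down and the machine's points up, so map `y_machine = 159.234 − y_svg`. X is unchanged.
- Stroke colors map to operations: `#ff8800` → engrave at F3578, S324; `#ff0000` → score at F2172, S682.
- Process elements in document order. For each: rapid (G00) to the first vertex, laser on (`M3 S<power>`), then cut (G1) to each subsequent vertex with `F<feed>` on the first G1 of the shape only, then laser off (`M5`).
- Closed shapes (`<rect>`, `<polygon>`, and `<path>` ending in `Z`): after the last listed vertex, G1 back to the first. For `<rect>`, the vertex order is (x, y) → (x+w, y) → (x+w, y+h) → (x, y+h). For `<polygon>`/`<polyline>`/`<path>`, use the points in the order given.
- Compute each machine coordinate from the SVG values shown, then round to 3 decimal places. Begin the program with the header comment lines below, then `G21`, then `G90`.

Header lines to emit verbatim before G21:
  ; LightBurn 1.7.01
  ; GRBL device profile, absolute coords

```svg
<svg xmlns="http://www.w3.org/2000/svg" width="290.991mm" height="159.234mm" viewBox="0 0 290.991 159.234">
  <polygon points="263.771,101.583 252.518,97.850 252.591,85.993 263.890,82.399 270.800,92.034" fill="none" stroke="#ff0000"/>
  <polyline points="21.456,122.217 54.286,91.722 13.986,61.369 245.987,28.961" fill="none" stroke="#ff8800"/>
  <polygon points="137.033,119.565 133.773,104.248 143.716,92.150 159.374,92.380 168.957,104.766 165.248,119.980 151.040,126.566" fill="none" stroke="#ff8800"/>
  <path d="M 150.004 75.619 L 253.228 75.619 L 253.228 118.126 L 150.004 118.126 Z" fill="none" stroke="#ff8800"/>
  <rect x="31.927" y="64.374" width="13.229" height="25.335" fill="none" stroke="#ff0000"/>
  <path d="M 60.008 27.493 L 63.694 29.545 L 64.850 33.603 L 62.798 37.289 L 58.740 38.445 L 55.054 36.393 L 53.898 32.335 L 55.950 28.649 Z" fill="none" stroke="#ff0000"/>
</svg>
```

; LightBurn 1.7.01
; GRBL device profile, absolute coords
G21
G90
G00 X263.771 Y57.651
M3 S682
G1 X252.518 Y61.384 F2172
G1 X252.591 Y73.241
G1 X263.890 Y76.835
G1 X270.800 Y67.200
G1 X263.771 Y57.651
M5
G00 X21.456 Y37.017
M3 S324
G1 X54.286 Y67.512 F3578
G1 X13.986 Y97.865
G1 X245.987 Y130.273
M5
G00 X137.033 Y39.669
M3 S324
G1 X133.773 Y54.986 F3578
G1 X143.716 Y67.084
G1 X159.374 Y66.854
G1 X168.957 Y54.468
G1 X165.248 Y39.254
G1 X151.040 Y32.668
G1 X137.033 Y39.669
M5
G00 X150.004 Y83.615
M3 S324
G1 X253.228 Y83.615 F3578
G1 X253.228 Y41.108
G1 X150.004 Y41.108
G1 X150.004 Y83.615
M5
G00 X31.927 Y94.860
M3 S682
G1 X45.156 Y94.860 F2172
G1 X45.156 Y69.525
G1 X31.927 Y69.525
G1 X31.927 Y94.860
M5
G00 X60.008 Y131.741
M3 S682
G1 X63.694 Y129.689 F2172
G1 X64.850 Y125.631
G1 X62.798 Y121.945
G1 X58.740 Y120.789
G1 X55.054 Y122.841
G1 X53.898 Y126.899
G1 X55.950 Y130.585
G1 X60.008 Y131.741
M5

1 u = 1 mm; y_m = 159.234 − y.

[1] `<polygon>` regular polygon, #ff0000→score S682 F2172: (263.771,57.651) → (252.518,61.384) → (252.591,73.241) → (263.890,76.835) → (270.800,67.200) → (263.771,57.651) (closed)

[2] `<polyline>` open polyline, #ff8800→engrave S324 F3578: (21.456,37.017) → (54.286,67.512) → (13.986,97.865) → (245.987,130.273)

[3] `<polygon>` regular polygon, #ff8800→engrave S324 F3578: (137.033,39.669) → (133.773,54.986) → (143.716,67.084) → (159.374,66.854) → (168.957,54.468) → (165.248,39.254) → (151.040,32.668) → (137.033,39.669) (closed)

[4] `<path>` rectangle, #ff8800→engrave S324 F3578: (150.004,83.615) → (253.228,83.615) → (253.228,41.108) → (150.004,41.108) → (150.004,83.615) (closed)

[5] `<rect>` rectangle, #ff0000→score S682 F2172: (31.927,94.860) → (45.156,94.860) → (45.156,69.525) → (31.927,69.525) → (31.927,94.860) (closed)

[6] `<path>` regular polygon, #ff0000→score S682 F2172: (60.008,131.741) → (63.694,129.689) → (64.850,125.631) → (62.798,121.945) → (58.740,120.789) → (55.054,122.841) → (53.898,126.899) → (55.950,130.585) → (60.008,131.741) (closed)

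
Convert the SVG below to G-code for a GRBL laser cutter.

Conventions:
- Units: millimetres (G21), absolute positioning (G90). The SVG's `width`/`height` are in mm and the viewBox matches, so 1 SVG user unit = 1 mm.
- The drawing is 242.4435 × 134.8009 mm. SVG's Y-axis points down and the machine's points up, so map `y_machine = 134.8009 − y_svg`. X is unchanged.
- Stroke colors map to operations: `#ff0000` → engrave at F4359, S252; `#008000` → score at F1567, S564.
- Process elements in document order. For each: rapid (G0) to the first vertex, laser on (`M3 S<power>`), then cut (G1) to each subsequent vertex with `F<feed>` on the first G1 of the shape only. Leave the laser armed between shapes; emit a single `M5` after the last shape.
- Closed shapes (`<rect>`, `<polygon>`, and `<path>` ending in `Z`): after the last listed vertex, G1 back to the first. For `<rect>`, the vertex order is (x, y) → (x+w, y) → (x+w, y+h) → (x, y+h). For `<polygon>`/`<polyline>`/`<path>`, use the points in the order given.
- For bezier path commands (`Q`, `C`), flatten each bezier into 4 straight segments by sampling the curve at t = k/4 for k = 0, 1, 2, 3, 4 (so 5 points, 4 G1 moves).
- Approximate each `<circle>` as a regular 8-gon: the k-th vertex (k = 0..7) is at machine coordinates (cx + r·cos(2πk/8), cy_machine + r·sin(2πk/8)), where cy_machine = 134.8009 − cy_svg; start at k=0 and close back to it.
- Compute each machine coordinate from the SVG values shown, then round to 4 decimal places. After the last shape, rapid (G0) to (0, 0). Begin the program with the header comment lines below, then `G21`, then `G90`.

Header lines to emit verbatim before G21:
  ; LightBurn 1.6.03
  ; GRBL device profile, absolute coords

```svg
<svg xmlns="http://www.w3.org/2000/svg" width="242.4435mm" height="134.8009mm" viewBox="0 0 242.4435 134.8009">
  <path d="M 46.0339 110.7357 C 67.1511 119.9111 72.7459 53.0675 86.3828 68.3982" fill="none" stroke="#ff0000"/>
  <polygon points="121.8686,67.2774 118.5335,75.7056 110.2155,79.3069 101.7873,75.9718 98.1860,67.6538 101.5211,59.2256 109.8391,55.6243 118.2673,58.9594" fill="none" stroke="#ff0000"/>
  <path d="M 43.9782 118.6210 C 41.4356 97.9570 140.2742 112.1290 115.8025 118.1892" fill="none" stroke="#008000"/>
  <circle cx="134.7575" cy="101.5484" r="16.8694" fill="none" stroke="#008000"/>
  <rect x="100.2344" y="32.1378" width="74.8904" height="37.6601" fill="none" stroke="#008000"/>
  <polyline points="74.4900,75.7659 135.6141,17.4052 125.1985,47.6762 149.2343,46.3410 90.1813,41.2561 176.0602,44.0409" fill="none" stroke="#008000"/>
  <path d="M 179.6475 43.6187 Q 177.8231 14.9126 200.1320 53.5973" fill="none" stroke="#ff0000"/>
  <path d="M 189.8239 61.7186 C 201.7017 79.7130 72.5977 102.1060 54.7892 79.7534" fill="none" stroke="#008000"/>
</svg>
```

; LightBurn 1.6.03
; GRBL device profile, absolute coords
G21
G90
G0 X46.0339 Y24.0652
M3 S252
G1 X59.3295 Y28.9654 F4359
G1 X69.0135 Y47.5422
G1 X77.2948 Y64.9648
G1 X86.3828 Y66.4027
G0 X121.8686 Y67.5235
M3 S252
G1 X118.5335 Y59.0953 F4359
G1 X110.2155 Y55.4940
G1 X101.7873 Y58.8291
G1 X98.1860 Y67.1471
G1 X101.5211 Y75.5753
G1 X109.8391 Y79.1766
G1 X118.2673 Y75.8415
G1 X121.8686 Y67.5235
G0 X43.9782 Y16.1799
M3 S564
G1 X57.5694 Y25.8172 F1567
G1 X88.1138 Y26.4174
G1 X114.5464 Y22.0068
G1 X115.8025 Y16.6117
G0 X151.6269 Y33.2525
M3 S564
G1 X146.6860 Y45.1810 F1567
G1 X134.7575 Y50.1219
G1 X122.8290 Y45.1810
G1 X117.8881 Y33.2525
G1 X122.8290 Y21.3240
G1 X134.7575 Y16.3831
G1 X146.6860 Y21.3240
G1 X151.6269 Y33.2525
G0 X100.2344 Y102.6631
M3 S564
G1 X175.1248 Y102.6631 F1567
G1 X175.1248 Y65.0030
G1 X100.2344 Y65.0030
G1 X100.2344 Y102.6631
G0 X74.4900 Y59.0350
M3 S564
G1 X135.6141 Y117.3957 F1567
G1 X125.1985 Y87.1247
G1 X149.2343 Y88.4599
G1 X90.1813 Y93.5448
G1 X176.0602 Y90.7600
G0 X179.6475 Y91.1822
M3 S252
G1 X180.2436 Y101.3233 F4359
G1 X183.8564 Y103.0406
G1 X190.4859 Y96.3340
G1 X200.1320 Y81.2036
G0 X189.8239 Y73.0823
M3 S564
G1 X176.2400 Y59.5296 F1567
G1 X133.4389 Y48.9348
G1 X85.0716 Y45.9050
G1 X54.7892 Y55.0475
M5
G0 X0.0000 Y0.0000

1 u = 1 mm; y_m = 134.8009 − y.

[1] `<path>` cubic bezier, #ff0000→engrave S252 F4359: (46.0339,24.0652) → (59.3295,28.9654) → (69.0135,47.5422) → (77.2948,64.9648) → (86.3828,66.4027)

[2] `<polygon>` regular polygon, #ff0000→engrave S252 F4359: (121.8686,67.5235) → (118.5335,59.0953) → (110.2155,55.4940) → (101.7873,58.8291) → (98.1860,67.1471) → (101.5211,75.5753) → (109.8391,79.1766) → (118.2673,75.8415) → (121.8686,67.5235) (closed)

[3] `<path>` cubic bezier, #008000→score S564 F1567: (43.9782,16.1799) → (57.5694,25.8172) → (88.1138,26.4174) → (114.5464,22.0068) → (115.8025,16.6117)

[4] `<circle>` circle, #008000→score S564 F1567: (151.6269,33.2525) → (146.6860,45.1810) → (134.7575,50.1219) → (122.8290,45.1810) → (117.8881,33.2525) → (122.8290,21.3240) → (134.7575,16.3831) → (146.6860,21.3240) → (151.6269,33.2525) (closed)

[5] `<rect>` rectangle, #008000→score S564 F1567: (100.2344,102.6631) → (175.1248,102.6631) → (175.1248,65.0030) → (100.2344,65.0030) → (100.2344,102.6631) (closed)

[6] `<polyline>` open polyline, #008000→score S564 F1567: (74.4900,59.0350) → (135.6141,117.3957) → (125.1985,87.1247) → (149.2343,88.4599) → (90.1813,93.5448) → (176.0602,90.7600)

[7] `<path>` quadratic bezier, #ff0000→engrave S252 F4359: (179.6475,91.1822) → (180.2436,101.3233) → (183.8564,103.0406) → (190.4859,96.3340) → (200.1320,81.2036)

[8] `<path>` cubic bezier, #008000→score S564 F1567: (189.8239,73.0823) → (176.2400,59.5296) → (133.4389,48.9348) → (85.0716,45.9050) → (54.7892,55.0475)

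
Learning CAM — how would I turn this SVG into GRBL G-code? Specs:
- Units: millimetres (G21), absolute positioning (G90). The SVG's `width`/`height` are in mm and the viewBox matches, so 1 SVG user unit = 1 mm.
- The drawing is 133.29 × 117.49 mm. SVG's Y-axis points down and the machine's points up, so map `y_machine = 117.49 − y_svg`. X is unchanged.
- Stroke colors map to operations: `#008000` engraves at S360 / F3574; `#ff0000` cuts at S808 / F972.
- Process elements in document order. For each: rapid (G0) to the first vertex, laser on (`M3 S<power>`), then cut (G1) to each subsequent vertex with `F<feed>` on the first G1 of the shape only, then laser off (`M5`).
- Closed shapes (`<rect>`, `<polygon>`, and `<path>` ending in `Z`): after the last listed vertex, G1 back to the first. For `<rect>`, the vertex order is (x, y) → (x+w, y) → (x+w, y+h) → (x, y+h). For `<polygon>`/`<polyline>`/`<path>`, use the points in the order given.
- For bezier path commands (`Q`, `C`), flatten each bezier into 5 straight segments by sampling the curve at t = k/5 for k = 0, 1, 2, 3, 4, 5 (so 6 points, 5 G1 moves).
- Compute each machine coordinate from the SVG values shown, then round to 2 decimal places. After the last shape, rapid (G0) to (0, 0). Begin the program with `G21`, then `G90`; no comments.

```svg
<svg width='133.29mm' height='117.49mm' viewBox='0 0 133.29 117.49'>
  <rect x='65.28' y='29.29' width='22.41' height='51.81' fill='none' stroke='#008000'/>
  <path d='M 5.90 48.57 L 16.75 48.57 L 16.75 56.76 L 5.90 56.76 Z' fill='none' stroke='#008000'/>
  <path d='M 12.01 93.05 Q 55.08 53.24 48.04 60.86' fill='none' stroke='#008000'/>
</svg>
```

G21
G90
G0 X65.28 Y88.20
M3 S360
G1 X87.69 Y88.20 F3574
G1 X87.69 Y36.39
G1 X65.28 Y36.39
G1 X65.28 Y88.20
M5
G0 X5.90 Y68.92
M3 S360
G1 X16.75 Y68.92 F3574
G1 X16.75 Y60.73
G1 X5.90 Y60.73
G1 X5.90 Y68.92
M5
G0 X12.01 Y24.44
M3 S360
G1 X27.23 Y38.47 F3574
G1 X38.45 Y48.70
G1 X45.65 Y55.14
G1 X48.85 Y57.78
G1 X48.04 Y56.63
M5
G0 X0.00 Y0.00

1 u = 1 mm; y_m = 117.49 − y.

[1] `<rect>` rectangle, #008000→engrave S360 F3574: (65.28,88.20) → (87.69,88.20) → (87.69,36.39) → (65.28,36.39) → (65.28,88.20) (closed)

[2] `<path>` rectangle, #008000→engrave S360 F3574: (5.90,68.92) → (16.75,68.92) → (16.75,60.73) → (5.90,60.73) → (5.90,68.92) (closed)

[3] `<path>` quadratic bezier, #008000→engrave S360 F3574: (12.01,24.44) → (27.23,38.47) → (38.45,48.70) → (45.65,55.14) → (48.85,57.78) → (48.04,56.63)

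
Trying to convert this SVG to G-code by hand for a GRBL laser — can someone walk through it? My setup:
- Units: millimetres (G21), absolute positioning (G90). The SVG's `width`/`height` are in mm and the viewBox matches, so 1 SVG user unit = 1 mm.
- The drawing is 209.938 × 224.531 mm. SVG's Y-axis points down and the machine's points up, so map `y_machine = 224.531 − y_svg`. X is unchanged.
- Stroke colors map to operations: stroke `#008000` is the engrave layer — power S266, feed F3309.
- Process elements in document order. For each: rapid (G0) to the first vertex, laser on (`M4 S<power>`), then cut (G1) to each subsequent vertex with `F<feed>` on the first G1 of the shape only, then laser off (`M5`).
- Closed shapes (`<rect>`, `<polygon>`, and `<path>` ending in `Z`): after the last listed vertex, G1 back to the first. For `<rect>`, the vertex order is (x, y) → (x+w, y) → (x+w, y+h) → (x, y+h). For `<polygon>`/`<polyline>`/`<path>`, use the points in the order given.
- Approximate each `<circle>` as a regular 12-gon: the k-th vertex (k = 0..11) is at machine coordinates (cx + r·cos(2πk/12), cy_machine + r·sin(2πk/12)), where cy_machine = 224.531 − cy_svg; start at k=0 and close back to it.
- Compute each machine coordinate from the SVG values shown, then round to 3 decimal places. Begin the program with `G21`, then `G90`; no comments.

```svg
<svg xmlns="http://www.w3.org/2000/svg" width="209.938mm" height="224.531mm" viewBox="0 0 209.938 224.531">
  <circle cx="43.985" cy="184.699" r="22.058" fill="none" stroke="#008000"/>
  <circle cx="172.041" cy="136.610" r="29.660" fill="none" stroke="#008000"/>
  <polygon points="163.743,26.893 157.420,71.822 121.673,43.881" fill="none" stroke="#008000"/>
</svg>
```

G21
G90
G0 X66.043 Y39.832
M4 S266
G1 X63.088 Y50.861 F3309
G1 X55.014 Y58.935
G1 X43.985 Y61.890
G1 X32.956 Y58.935
G1 X24.882 Y50.861
G1 X21.927 Y39.832
G1 X24.882 Y28.803
G1 X32.956 Y20.729
G1 X43.985 Y17.774
G1 X55.014 Y20.729
G1 X63.088 Y28.803
G1 X66.043 Y39.832
M5
G0 X201.701 Y87.921
M4 S266
G1 X197.727 Y102.751 F3309
G1 X186.871 Y113.607
G1 X172.041 Y117.581
G1 X157.211 Y113.607
G1 X146.355 Y102.751
G1 X142.381 Y87.921
G1 X146.355 Y73.091
G1 X157.211 Y62.235
G1 X172.041 Y58.261
G1 X186.871 Y62.235
G1 X197.727 Y73.091
G1 X201.701 Y87.921
M5
G0 X163.743 Y197.638
M4 S266
G1 X157.420 Y152.709 F3309
G1 X121.673 Y180.650
G1 X163.743 Y197.638
M5

1 u = 1 mm; y_m = 224.531 − y.

[1] `<circle>` circle, #008000→engrave S266 F3309: (66.043,39.832) → (63.088,50.861) → (55.014,58.935) → (43.985,61.890) → (32.956,58.935) → (24.882,50.861) → (21.927,39.832) → (24.882,28.803) → (32.956,20.729) → (43.985,17.774) → (55.014,20.729) → (63.088,28.803) → (66.043,39.832) (closed)

[2] `<circle>` circle, #008000→engrave S266 F3309: (201.701,87.921) → (197.727,102.751) → (186.871,113.607) → (172.041,117.581) → (157.211,113.607) → (146.355,102.751) → (142.381,87.921) → (146.355,73.091) → (157.211,62.235) → (172.041,58.261) → (186.871,62.235) → (197.727,73.091) → (201.701,87.921) (closed)

[3] `<polygon>` regular polygon, #008000→engrave S266 F3309: (163.743,197.638) → (157.420,152.709) → (121.673,180.650) → (163.743,197.638) (closed)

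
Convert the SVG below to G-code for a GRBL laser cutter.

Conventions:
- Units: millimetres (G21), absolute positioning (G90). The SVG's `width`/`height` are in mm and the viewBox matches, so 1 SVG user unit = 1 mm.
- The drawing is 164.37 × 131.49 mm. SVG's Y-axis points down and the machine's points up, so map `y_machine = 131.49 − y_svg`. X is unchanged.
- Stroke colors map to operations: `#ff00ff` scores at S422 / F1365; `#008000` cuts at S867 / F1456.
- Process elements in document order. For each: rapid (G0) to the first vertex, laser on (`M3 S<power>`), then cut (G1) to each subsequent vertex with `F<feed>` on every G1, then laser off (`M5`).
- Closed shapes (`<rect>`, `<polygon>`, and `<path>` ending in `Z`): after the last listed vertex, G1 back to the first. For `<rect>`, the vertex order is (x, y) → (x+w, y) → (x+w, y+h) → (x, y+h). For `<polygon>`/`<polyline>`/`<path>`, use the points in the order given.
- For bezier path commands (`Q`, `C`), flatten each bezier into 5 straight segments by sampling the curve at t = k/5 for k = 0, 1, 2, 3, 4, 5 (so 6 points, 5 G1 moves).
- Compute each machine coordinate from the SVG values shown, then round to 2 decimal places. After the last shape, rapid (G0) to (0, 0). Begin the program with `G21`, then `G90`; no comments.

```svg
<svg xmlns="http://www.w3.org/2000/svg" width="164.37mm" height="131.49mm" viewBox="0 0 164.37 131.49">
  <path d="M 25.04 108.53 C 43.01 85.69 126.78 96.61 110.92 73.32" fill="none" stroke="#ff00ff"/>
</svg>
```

viewBox `0 0 164.37 131.49` with mm width/height → 1 unit = 1 mm. Flip: y_m = 131.49 − y_svg.

**Shape 1** — `<path>` cubic bezier, stroke `#ff00ff` → score (S422, F1365). Control points (SVG): P0=(25.04,108.53), P1=(43.01,85.69), P2=(126.78,96.61), P3=(110.92,73.32); sampled at t=k/5. Machine vertices: (25.04,22.96) → (42.39,33.16) → (67.60,38.51) → (92.72,42.29) → (109.80,47.76) → (110.92,58.17). Open path.

G21
G90
G0 X25.04 Y22.96
M3 S422
G1 X42.39 Y33.16 F1365
G1 X67.60 Y38.51 F1365
G1 X92.72 Y42.29 F1365
G1 X109.80 Y47.76 F1365
G1 X110.92 Y58.17 F1365
M5
G0 X0.00 Y0.00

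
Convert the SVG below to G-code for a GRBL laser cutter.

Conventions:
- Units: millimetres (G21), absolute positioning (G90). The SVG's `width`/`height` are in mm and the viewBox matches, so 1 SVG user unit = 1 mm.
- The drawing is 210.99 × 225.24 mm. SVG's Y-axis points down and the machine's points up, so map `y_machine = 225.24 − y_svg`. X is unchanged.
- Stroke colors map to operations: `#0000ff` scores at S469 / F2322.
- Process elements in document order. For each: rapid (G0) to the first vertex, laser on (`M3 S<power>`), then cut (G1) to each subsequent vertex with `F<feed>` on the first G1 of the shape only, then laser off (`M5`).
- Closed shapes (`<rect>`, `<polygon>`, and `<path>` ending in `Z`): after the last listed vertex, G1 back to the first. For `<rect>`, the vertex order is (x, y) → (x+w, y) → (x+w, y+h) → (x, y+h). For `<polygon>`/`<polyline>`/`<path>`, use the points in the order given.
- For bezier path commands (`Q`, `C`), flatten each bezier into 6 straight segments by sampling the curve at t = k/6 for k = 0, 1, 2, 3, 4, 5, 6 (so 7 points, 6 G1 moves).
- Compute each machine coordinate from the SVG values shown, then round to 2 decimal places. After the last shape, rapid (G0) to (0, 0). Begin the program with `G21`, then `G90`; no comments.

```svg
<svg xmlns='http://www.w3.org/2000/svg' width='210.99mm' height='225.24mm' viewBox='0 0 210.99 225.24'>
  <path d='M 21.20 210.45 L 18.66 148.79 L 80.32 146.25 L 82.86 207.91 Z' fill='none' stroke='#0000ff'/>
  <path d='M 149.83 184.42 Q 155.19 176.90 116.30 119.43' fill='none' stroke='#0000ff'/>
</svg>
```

G21
G90
G0 X21.20 Y14.79
M3 S469
G1 X18.66 Y76.45 F2322
G1 X80.32 Y78.99
G1 X82.86 Y17.33
G1 X21.20 Y14.79
M5
G0 X149.83 Y40.82
M3 S469
G1 X150.39 Y44.71 F2322
G1 X148.49 Y51.38
G1 X144.13 Y60.83
G1 X137.31 Y73.05
G1 X128.03 Y88.04
G1 X116.30 Y105.81
M5
G0 X0.00 Y0.00

viewBox `0 0 210.99 225.24` with mm width/height → 1 unit = 1 mm. Flip: y_m = 225.24 − y_svg.

**Shape 1** — `<path>` regular polygon, stroke `#0000ff` → score (S469, F2322). Machine vertices: (21.20,14.79) → (18.66,76.45) → (80.32,78.99) → (82.86,17.33) → (21.20,14.79). Closed: final G1 returns to the first vertex.

**Shape 2** — `<path>` quadratic bezier, stroke `#0000ff` → score (S469, F2322). Control points (SVG): P0=(149.83,184.42), P1=(155.19,176.90), P2=(116.30,119.43); sampled at t=k/6. Machine vertices: (149.83,40.82) → (150.39,44.71) → (148.49,51.38) → (144.13,60.83) → (137.31,73.05) → (128.03,88.04) → (116.30,105.81). Open path.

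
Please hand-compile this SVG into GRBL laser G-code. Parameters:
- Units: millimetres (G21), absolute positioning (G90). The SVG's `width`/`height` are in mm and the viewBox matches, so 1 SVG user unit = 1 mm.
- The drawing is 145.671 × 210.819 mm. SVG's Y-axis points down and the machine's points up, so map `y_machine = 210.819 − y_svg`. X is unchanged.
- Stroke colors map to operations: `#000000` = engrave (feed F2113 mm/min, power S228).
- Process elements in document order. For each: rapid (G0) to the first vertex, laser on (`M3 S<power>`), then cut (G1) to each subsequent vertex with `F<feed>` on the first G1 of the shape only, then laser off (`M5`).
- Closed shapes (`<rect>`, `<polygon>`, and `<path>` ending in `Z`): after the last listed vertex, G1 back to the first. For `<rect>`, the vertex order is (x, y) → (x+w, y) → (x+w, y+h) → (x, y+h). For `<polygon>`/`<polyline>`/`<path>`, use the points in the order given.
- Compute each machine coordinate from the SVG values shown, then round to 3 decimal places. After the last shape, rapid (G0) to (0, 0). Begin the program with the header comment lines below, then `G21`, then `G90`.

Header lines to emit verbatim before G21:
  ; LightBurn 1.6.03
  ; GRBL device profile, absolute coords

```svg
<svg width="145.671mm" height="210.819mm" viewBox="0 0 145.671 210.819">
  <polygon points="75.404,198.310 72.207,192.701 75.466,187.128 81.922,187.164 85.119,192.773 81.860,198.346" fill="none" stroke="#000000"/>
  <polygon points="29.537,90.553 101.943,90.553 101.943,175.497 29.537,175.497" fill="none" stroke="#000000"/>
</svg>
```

1 u = 1 mm; y_m = 210.819 − y.

[1] `<polygon>` regular polygon, #000000→engrave S228 F2113: (75.404,12.509) → (72.207,18.118) → (75.466,23.691) → (81.922,23.655) → (85.119,18.046) → (81.860,12.473) → (75.404,12.509) (closed)

[2] `<polygon>` rectangle, #000000→engrave S228 F2113: (29.537,120.266) → (101.943,120.266) → (101.943,35.322) → (29.537,35.322) → (29.537,120.266) (closed)

; LightBurn 1.6.03
; GRBL device profile, absolute coords
G21
G90
G0 X75.404 Y12.509
M3 S228
G1 X72.207 Y18.118 F2113
G1 X75.466 Y23.691
G1 X81.922 Y23.655
G1 X85.119 Y18.046
G1 X81.860 Y12.473
G1 X75.404 Y12.509
M5
G0 X29.537 Y120.266
M3 S228
G1 X101.943 Y120.266 F2113
G1 X101.943 Y35.322
G1 X29.537 Y35.322
G1 X29.537 Y120.266
M5
G0 X0.000 Y0.000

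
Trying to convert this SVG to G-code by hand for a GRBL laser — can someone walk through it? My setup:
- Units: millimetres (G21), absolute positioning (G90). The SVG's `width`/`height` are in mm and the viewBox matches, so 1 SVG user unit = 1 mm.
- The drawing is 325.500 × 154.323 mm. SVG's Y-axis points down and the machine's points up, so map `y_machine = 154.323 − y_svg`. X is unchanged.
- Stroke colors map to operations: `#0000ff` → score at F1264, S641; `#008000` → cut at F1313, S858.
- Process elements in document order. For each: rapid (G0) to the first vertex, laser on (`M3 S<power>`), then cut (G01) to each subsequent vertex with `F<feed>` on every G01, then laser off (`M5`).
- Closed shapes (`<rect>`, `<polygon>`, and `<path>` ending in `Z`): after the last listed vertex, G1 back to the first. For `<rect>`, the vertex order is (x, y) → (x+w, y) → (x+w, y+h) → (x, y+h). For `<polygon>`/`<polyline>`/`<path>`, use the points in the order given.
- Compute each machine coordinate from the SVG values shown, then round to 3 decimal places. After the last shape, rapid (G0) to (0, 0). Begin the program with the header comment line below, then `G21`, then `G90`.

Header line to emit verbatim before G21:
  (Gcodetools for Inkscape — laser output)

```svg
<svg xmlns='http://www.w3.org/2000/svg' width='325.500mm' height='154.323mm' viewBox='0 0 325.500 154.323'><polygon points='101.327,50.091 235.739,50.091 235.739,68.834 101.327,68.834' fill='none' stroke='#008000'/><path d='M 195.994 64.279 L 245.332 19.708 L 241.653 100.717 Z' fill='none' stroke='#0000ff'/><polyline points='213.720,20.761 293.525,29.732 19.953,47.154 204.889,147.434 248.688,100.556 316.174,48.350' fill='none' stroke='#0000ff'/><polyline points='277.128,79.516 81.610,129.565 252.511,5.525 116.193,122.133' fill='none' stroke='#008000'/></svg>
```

(Gcodetools for Inkscape — laser output)
G21
G90
G0 X101.327 Y104.232
M3 S858
G01 X235.739 Y104.232 F1313
G01 X235.739 Y85.489 F1313
G01 X101.327 Y85.489 F1313
G01 X101.327 Y104.232 F1313
M5
G0 X195.994 Y90.044
M3 S641
G01 X245.332 Y134.615 F1264
G01 X241.653 Y53.606 F1264
G01 X195.994 Y90.044 F1264
M5
G0 X213.720 Y133.562
M3 S641
G01 X293.525 Y124.591 F1264
G01 X19.953 Y107.169 F1264
G01 X204.889 Y6.889 F1264
G01 X248.688 Y53.767 F1264
G01 X316.174 Y105.973 F1264
M5
G0 X277.128 Y74.807
M3 S858
G01 X81.610 Y24.758 F1313
G01 X252.511 Y148.798 F1313
G01 X116.193 Y32.190 F1313
M5
G0 X0.000 Y0.000

1 u = 1 mm; y_m = 154.323 − y.

[1] `<polygon>` rectangle, #008000→cut S858 F1313: (101.327,104.232) → (235.739,104.232) → (235.739,85.489) → (101.327,85.489) → (101.327,104.232) (closed)

[2] `<path>` closed polygon, #0000ff→score S641 F1264: (195.994,90.044) → (245.332,134.615) → (241.653,53.606) → (195.994,90.044) (closed)

[3] `<polyline>` open polyline, #0000ff→score S641 F1264: (213.720,133.562) → (293.525,124.591) → (19.953,107.169) → (204.889,6.889) → (248.688,53.767) → (316.174,105.973)

[4] `<polyline>` open polyline, #008000→cut S858 F1313: (277.128,74.807) → (81.610,24.758) → (252.511,148.798) → (116.193,32.190)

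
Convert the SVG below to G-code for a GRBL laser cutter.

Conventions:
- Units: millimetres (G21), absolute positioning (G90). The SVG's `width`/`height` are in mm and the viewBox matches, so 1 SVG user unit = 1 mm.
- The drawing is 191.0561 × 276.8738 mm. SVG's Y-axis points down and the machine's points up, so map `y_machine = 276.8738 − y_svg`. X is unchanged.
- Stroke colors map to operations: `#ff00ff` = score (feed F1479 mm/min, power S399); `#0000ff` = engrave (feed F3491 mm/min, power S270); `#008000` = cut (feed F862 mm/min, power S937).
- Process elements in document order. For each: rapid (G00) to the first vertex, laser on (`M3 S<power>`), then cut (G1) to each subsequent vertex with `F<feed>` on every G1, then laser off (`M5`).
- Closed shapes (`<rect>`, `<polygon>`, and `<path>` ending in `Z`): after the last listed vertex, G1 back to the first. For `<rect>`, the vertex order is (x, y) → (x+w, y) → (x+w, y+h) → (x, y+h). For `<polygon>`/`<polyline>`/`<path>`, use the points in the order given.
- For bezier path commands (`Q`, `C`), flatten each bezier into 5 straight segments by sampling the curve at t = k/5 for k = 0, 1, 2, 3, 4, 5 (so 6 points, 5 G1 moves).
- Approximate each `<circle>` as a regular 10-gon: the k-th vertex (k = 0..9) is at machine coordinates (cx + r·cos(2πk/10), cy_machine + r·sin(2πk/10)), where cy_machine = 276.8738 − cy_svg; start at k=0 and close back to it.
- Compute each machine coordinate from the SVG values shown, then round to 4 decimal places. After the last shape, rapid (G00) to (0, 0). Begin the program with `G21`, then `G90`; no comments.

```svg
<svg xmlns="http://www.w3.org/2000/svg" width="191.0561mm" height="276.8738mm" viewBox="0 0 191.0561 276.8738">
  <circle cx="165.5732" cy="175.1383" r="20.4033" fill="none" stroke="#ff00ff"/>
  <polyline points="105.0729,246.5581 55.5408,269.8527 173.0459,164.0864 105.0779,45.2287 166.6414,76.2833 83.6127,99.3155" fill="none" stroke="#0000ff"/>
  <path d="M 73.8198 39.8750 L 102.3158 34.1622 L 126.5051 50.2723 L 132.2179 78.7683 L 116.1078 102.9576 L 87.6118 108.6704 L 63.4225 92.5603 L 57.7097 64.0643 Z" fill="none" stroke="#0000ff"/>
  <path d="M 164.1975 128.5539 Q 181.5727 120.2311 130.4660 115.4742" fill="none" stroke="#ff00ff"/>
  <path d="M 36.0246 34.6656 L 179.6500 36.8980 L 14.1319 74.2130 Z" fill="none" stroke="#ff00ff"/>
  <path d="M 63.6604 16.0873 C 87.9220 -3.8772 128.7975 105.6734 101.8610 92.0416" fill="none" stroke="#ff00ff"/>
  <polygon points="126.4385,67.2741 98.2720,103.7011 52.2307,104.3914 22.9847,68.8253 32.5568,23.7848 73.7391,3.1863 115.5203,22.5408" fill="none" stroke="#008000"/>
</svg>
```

viewBox `0 0 191.0561 276.8738` with mm width/height → 1 unit = 1 mm. Flip: y_m = 276.8738 − y_svg.

**Shape 1** — `<circle>` circle, stroke `#ff00ff` → score (S399, F1479). Machine vertices: (185.9765,101.7355) → (182.0798,113.7283) → (171.8782,121.1402) → (159.2682,121.1402) → (149.0666,113.7283) → (145.1699,101.7355) → (149.0666,89.7427) → (159.2682,82.3308) → (171.8782,82.3308) → (182.0798,89.7427) → (185.9765,101.7355). Closed: final G1 returns to the first vertex.

**Shape 2** — `<polyline>` open polyline, stroke `#0000ff` → engrave (S270, F3491). Machine vertices: (105.0729,30.3157) → (55.5408,7.0211) → (173.0459,112.7874) → (105.0779,231.6451) → (166.6414,200.5905) → (83.6127,177.5583). Open path.

**Shape 3** — `<path>` regular polygon, stroke `#0000ff` → engrave (S270, F3491). Machine vertices: (73.8198,236.9988) → (102.3158,242.7116) → (126.5051,226.6015) → (132.2179,198.1055) → (116.1078,173.9162) → (87.6118,168.2034) → (63.4225,184.3135) → (57.7097,212.8095) → (73.8198,236.9988). Closed: final G1 returns to the first vertex.

**Shape 4** — `<path>` quadratic bezier, stroke `#ff00ff` → score (S399, F1479). Control points (SVG): P0=(164.1975,128.5539), P1=(181.5727,120.2311), P2=(130.4660,115.4742); sampled at t=k/5. Machine vertices: (164.1975,148.3199) → (168.4083,151.5064) → (167.1406,154.4076) → (160.3943,157.0235) → (148.1694,159.3542) → (130.4660,161.3996). Open path.

**Shape 5** — `<path>` closed polygon, stroke `#ff00ff` → score (S399, F1479). Machine vertices: (36.0246,242.2082) → (179.6500,239.9758) → (14.1319,202.6608) → (36.0246,242.2082). Closed: final G1 returns to the first vertex.

**Shape 6** — `<path>` cubic bezier, stroke `#ff00ff` → score (S399, F1479). Control points (SVG): P0=(63.6604,16.0873), P1=(87.9220,-3.8772), P2=(128.7975,105.6734), P3=(101.8610,92.0416); sampled at t=k/5. Machine vertices: (63.6604,260.7865) → (79.5356,259.2450) → (95.3457,238.7493) → (107.0383,211.4290) → (110.5609,189.4134) → (101.8610,184.8322). Open path.

**Shape 7** — `<polygon>` regular polygon, stroke `#008000` → cut (S937, F862). Machine vertices: (126.4385,209.5997) → (98.2720,173.1727) → (52.2307,172.4824) → (22.9847,208.0485) → (32.5568,253.0890) → (73.7391,273.6875) → (115.5203,254.3330) → (126.4385,209.5997). Closed: final G1 returns to the first vertex.

G21
G90
G00 X185.9765 Y101.7355
M3 S399
G1 X182.0798 Y113.7283 F1479
G1 X171.8782 Y121.1402 F1479
G1 X159.2682 Y121.1402 F1479
G1 X149.0666 Y113.7283 F1479
G1 X145.1699 Y101.7355 F1479
G1 X149.0666 Y89.7427 F1479
G1 X159.2682 Y82.3308 F1479
G1 X171.8782 Y82.3308 F1479
G1 X182.0798 Y89.7427 F1479
G1 X185.9765 Y101.7355 F1479
M5
G00 X105.0729 Y30.3157
M3 S270
G1 X55.5408 Y7.0211 F3491
G1 X173.0459 Y112.7874 F3491
G1 X105.0779 Y231.6451 F3491
G1 X166.6414 Y200.5905 F3491
G1 X83.6127 Y177.5583 F3491
M5
G00 X73.8198 Y236.9988
M3 S270
G1 X102.3158 Y242.7116 F3491
G1 X126.5051 Y226.6015 F3491
G1 X132.2179 Y198.1055 F3491
G1 X116.1078 Y173.9162 F3491
G1 X87.6118 Y168.2034 F3491
G1 X63.4225 Y184.3135 F3491
G1 X57.7097 Y212.8095 F3491
G1 X73.8198 Y236.9988 F3491
M5
G00 X164.1975 Y148.3199
M3 S399
G1 X168.4083 Y151.5064 F1479
G1 X167.1406 Y154.4076 F1479
G1 X160.3943 Y157.0235 F1479
G1 X148.1694 Y159.3542 F1479
G1 X130.4660 Y161.3996 F1479
M5
G00 X36.0246 Y242.2082
M3 S399
G1 X179.6500 Y239.9758 F1479
G1 X14.1319 Y202.6608 F1479
G1 X36.0246 Y242.2082 F1479
M5
G00 X63.6604 Y260.7865
M3 S399
G1 X79.5356 Y259.2450 F1479
G1 X95.3457 Y238.7493 F1479
G1 X107.0383 Y211.4290 F1479
G1 X110.5609 Y189.4134 F1479
G1 X101.8610 Y184.8322 F1479
M5
G00 X126.4385 Y209.5997
M3 S937
G1 X98.2720 Y173.1727 F862
G1 X52.2307 Y172.4824 F862
G1 X22.9847 Y208.0485 F862
G1 X32.5568 Y253.0890 F862
G1 X73.7391 Y273.6875 F862
G1 X115.5203 Y254.3330 F862
G1 X126.4385 Y209.5997 F862
M5
G00 X0.0000 Y0.0000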